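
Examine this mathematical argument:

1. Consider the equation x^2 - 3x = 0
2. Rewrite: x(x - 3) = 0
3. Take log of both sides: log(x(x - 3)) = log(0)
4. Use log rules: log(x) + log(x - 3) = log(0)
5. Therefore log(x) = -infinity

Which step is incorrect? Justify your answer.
Step 3: Take log of both sides: log(x(x - 3)) = log(0)

Step 3 takes the logarithm of both sides, resulting in log(0) on the right side. The logarithm is only defined for positive numbers; log(0) is undefined (approaches negative infinity). This operation is invalid.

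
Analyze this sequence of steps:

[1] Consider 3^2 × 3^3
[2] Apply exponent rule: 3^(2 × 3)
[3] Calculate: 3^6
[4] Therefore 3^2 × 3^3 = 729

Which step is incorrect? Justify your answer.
Step 2: Apply exponent rule: 3^(2 × 3)

Step 2 incorrectly states that a^b × a^c = a^(b×c). The correct rule is a^b × a^c = a^(b+c). The actual value is 3^2 × 3^3 = 3^5 = 243, not 3^6 = 729.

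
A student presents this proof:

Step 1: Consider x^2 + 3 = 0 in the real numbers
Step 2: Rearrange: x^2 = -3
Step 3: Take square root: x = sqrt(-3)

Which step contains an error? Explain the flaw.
Step 3: Take square root: x = sqrt(-3)

Step 3 takes the square root of -3, which is negative. In the real number system, the square root of a negative number is undefined. The equation x^2 + 3 = 0 has no real solutions. Square roots of negative numbers only exist in the complex numbers.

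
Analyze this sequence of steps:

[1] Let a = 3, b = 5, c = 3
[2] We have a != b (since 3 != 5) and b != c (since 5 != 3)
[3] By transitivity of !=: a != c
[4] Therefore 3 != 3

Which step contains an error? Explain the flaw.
Step 3: By transitivity of !=: a != c

Step 3 incorrectly applies transitivity to the '!=' relation. Transitivity states: if a R b and b R c, then a R c. However, '!=' is not transitive. Counterexample: 3 != 5 and 5 != 3, but 3 = 3 (both equal 3). Transitivity holds for relations like <, <=, =, but not for !=.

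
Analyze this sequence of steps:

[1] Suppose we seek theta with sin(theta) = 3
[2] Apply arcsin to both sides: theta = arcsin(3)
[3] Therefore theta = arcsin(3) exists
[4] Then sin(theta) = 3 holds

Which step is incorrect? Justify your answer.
Step 2: Apply arcsin to both sides: theta = arcsin(3)

Step 2 applies arcsin to 3. However, arcsin(x) is only defined for x in [-1, 1] because sin(theta) can only produce values in that range. Since |3| > 1, arcsin(3) is undefined. There is no angle whose sine equals 3.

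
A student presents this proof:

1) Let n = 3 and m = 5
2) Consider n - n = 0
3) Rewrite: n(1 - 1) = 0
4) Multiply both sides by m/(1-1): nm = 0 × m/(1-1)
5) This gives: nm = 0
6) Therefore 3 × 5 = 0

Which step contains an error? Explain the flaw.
Step 4: Multiply both sides by m/(1-1): nm = 0 × m/(1-1)

Step 4 multiplies both sides by m/(1-1). However, 1-1 = 0, so this is multiplication by m/0, which is undefined. We cannot multiply by an undefined expression.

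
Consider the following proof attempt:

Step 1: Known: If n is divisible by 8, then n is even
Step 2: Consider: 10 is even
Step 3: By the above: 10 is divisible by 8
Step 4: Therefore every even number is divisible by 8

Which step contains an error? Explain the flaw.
Step 3: By the above: 10 is divisible by 8

Step 3 commits the fallacy of affirming the consequent. The known fact 'divisible by 8 → even' does NOT imply 'even → divisible by 8'. That would be the converse, which is false. For example, 10 is even but 10 ÷ 8 = 1.25, which is not an integer.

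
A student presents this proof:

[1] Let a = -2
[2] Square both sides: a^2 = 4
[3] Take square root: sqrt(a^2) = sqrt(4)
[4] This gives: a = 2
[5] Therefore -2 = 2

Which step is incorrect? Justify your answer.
Step 4: This gives: a = 2

Step 4 incorrectly states that sqrt(a^2) = a. The correct identity is sqrt(a^2) = |a|. Since a = -2 < 0, we have sqrt(a^2) = |-2| = 2, not a = -2.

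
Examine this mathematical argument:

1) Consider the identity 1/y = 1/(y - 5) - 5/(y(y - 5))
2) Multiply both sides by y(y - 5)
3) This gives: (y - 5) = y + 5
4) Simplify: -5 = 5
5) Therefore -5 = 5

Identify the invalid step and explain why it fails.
Step 3: This gives: (y - 5) = y + 5

Step 3 makes a sign error when clearing denominators. Multiplying -5/(y(y - 5)) by y(y - 5) gives -5, not +5. The correct result is (y - 5) = y - 5, which is trivially true, not (y - 5) = y + 5. (Step 1 is a valid identity: 1/(y - 5) - 5/(y(y - 5)) = (y - 5)/(y(y - 5)) = 1/y.)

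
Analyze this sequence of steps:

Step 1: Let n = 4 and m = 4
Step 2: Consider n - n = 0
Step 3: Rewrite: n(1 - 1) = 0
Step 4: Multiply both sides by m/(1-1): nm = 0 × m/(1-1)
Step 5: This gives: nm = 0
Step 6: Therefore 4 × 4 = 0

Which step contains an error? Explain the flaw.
Step 4: Multiply both sides by m/(1-1): nm = 0 × m/(1-1)

Step 4 multiplies both sides by m/(1-1). However, 1-1 = 0, so this is multiplication by m/0, which is undefined. We cannot multiply by an undefined expression.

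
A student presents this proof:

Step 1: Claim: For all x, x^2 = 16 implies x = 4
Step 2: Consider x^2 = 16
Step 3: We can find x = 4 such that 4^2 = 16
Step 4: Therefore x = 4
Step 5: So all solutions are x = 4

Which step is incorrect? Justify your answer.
Step 4: Therefore x = 4

Step 4 incorrectly concludes that x = 4 is the only solution. The proof shows that x = 4 is A solution (existence), but does not show it is the ONLY solution (uniqueness). In fact, x = -4 is also a solution since (-4)^2 = 16. Finding one solution doesn't prove there are no others.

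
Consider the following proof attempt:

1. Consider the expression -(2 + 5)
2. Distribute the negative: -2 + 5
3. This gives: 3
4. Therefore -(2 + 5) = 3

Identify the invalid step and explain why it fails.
Step 2: Distribute the negative: -2 + 5

Step 2 incorrectly distributes the negative sign. The correct distribution is -(2 + 5) = -2 - 5 = -7. The negative must be applied to both terms, not just the first. The error treats -(2 + 5) as -2 + 5, which equals 3 instead of -7.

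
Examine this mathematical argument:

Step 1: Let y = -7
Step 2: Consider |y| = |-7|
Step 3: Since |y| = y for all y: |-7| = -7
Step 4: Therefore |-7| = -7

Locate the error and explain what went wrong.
Step 3: Since |y| = y for all y: |-7| = -7

Step 3 incorrectly states that |y| = y for all y. The correct definition is |y| = y when y >= 0, and |y| = -y when y < 0. Since -7 < 0, we have |-7| = -(-7) = 7, not -7.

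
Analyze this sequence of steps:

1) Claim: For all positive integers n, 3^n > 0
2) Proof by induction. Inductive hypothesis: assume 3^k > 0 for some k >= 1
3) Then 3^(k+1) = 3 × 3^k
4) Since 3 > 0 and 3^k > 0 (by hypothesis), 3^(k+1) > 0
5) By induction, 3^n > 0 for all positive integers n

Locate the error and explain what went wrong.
Step 5: By induction, 3^n > 0 for all positive integers n

Step 5 concludes the proof by induction, but no base case was ever established. A valid induction proof requires: (1) a base case proving 3^1 > 0, and (2) an inductive step showing IF 3^k > 0 THEN 3^(k+1) > 0. Steps 2-4 correctly establish the inductive step, but without the base case the conclusion in step 5 does not follow.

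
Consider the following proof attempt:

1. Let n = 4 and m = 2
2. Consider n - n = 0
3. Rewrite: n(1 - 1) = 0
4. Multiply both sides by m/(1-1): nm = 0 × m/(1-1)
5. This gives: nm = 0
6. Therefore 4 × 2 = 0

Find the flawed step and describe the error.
Step 4: Multiply both sides by m/(1-1): nm = 0 × m/(1-1)

Step 4 multiplies both sides by m/(1-1). However, 1-1 = 0, so this is multiplication by m/0, which is undefined. We cannot multiply by an undefined expression.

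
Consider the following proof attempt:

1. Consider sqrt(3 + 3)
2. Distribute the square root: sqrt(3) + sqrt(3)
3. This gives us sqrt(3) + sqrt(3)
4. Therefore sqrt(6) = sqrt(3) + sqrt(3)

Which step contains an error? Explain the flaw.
Step 2: Distribute the square root: sqrt(3) + sqrt(3)

Step 2 incorrectly 'distributes' the square root over addition. The square root function does not distribute: sqrt(a + b) ≠ sqrt(a) + sqrt(b). In fact, sqrt(3 + 3) = sqrt(6) ≈ 2.4495, while sqrt(3) + sqrt(3) ≈ 3.4641.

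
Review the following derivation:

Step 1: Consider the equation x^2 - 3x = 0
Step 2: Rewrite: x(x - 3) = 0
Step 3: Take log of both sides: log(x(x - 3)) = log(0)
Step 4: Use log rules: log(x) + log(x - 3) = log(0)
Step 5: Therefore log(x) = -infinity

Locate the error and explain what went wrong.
Step 3: Take log of both sides: log(x(x - 3)) = log(0)

Step 3 takes the logarithm of both sides, resulting in log(0) on the right side. The logarithm is only defined for positive numbers; log(0) is undefined (approaches negative infinity). This operation is invalid.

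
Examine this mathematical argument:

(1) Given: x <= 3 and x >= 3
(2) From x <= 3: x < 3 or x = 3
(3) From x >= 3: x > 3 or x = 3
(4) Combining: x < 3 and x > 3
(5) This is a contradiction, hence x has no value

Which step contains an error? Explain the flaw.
Step 4: Combining: x < 3 and x > 3

Step 4 incorrectly combines the conditions. From x <= 3 and x >= 3, the intersection is x = 3. The error treats the 'or' cases as 'and' requirements. The correct conclusion is that x = 3 is the unique solution, not that no solution exists.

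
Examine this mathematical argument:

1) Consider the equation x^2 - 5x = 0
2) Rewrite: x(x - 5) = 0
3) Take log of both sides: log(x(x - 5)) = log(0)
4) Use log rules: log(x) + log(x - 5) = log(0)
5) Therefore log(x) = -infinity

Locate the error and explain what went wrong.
Step 3: Take log of both sides: log(x(x - 5)) = log(0)

Step 3 takes the logarithm of both sides, resulting in log(0) on the right side. The logarithm is only defined for positive numbers; log(0) is undefined (approaches negative infinity). This operation is invalid.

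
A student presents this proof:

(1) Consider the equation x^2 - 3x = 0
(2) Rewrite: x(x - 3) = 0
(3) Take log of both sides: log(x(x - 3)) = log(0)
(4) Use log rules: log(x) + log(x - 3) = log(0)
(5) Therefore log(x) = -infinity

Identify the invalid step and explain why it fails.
Step 3: Take log of both sides: log(x(x - 3)) = log(0)

Step 3 takes the logarithm of both sides, resulting in log(0) on the right side. The logarithm is only defined for positive numbers; log(0) is undefined (approaches negative infinity). This operation is invalid.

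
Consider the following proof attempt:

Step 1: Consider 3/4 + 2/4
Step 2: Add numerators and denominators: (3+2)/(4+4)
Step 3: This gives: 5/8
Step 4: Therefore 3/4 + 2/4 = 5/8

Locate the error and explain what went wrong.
Step 2: Add numerators and denominators: (3+2)/(4+4)

Step 2 incorrectly adds fractions by separately adding numerators and denominators. This is wrong. The correct method requires a common denominator: 3/4 + 2/4 = (3×4 + 2×4)/(4×4) = 20/16 = 5/4. The method used gives 5/8, which is different.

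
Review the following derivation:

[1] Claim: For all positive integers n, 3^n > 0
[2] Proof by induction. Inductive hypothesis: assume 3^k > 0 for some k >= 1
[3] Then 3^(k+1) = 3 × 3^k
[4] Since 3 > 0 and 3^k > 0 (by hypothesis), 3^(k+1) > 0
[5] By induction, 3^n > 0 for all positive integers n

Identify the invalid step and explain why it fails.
Step 5: By induction, 3^n > 0 for all positive integers n

Step 5 concludes the proof by induction, but no base case was ever established. A valid induction proof requires: (1) a base case proving 3^1 > 0, and (2) an inductive step showing IF 3^k > 0 THEN 3^(k+1) > 0. Steps 2-4 correctly establish the inductive step, but without the base case the conclusion in step 5 does not follow.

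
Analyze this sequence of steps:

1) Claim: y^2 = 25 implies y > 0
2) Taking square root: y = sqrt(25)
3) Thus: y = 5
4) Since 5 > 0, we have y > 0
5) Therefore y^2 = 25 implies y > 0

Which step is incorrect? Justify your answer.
Step 2: Taking square root: y = sqrt(25)

Step 2 takes the square root and assumes the positive root only. The equation y^2 = 25 actually has two solutions: y = 5 and y = -5. The proof silently assumes y > 0 without justification, then uses this assumption to conclude y > 0, which is circular. The counterexample y = -5 shows the claim is false.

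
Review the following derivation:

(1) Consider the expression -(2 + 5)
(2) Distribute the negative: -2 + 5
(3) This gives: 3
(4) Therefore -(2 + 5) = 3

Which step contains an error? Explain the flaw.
Step 2: Distribute the negative: -2 + 5

Step 2 incorrectly distributes the negative sign. The correct distribution is -(2 + 5) = -2 - 5 = -7. The negative must be applied to both terms, not just the first. The error treats -(2 + 5) as -2 + 5, which equals 3 instead of -7.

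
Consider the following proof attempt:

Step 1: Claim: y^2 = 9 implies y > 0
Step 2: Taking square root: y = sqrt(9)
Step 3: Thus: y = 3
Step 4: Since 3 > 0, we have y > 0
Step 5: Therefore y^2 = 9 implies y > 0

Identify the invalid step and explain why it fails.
Step 2: Taking square root: y = sqrt(9)

Step 2 takes the square root and assumes the positive root only. The equation y^2 = 9 actually has two solutions: y = 3 and y = -3. The proof silently assumes y > 0 without justification, then uses this assumption to conclude y > 0, which is circular. The counterexample y = -3 shows the claim is false.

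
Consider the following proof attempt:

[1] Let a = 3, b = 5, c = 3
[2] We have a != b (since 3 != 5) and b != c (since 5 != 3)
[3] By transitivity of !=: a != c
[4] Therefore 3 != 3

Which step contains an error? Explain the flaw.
Step 3: By transitivity of !=: a != c

Step 3 incorrectly applies transitivity to the '!=' relation. Transitivity states: if a R b and b R c, then a R c. However, '!=' is not transitive. Counterexample: 3 != 5 and 5 != 3, but 3 = 3 (both equal 3). Transitivity holds for relations like <, <=, =, but not for !=.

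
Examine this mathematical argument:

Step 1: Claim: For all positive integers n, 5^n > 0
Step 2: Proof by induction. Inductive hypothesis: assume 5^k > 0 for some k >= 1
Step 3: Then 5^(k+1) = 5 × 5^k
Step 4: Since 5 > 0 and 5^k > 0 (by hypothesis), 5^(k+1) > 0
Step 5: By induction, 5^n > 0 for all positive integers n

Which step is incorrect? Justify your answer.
Step 5: By induction, 5^n > 0 for all positive integers n

Step 5 concludes the proof by induction, but no base case was ever established. A valid induction proof requires: (1) a base case proving 5^1 > 0, and (2) an inductive step showing IF 5^k > 0 THEN 5^(k+1) > 0. Steps 2-4 correctly establish the inductive step, but without the base case the conclusion in step 5 does not follow.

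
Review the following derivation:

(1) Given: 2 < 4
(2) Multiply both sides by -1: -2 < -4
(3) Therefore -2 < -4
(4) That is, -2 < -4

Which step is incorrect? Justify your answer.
Step 2: Multiply both sides by -1: -2 < -4

Step 2 multiplies both sides by -1 but fails to reverse the inequality sign. When multiplying (or dividing) an inequality by a negative number, the direction must be reversed. Since 2 < 4, we should get -2 > -4, i.e., -2 > -4.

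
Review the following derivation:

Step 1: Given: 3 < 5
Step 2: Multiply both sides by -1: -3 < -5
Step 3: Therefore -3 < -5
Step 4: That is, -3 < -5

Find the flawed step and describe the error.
Step 2: Multiply both sides by -1: -3 < -5

Step 2 multiplies both sides by -1 but fails to reverse the inequality sign. When multiplying (or dividing) an inequality by a negative number, the direction must be reversed. Since 3 < 5, we should get -3 > -5, i.e., -3 > -5.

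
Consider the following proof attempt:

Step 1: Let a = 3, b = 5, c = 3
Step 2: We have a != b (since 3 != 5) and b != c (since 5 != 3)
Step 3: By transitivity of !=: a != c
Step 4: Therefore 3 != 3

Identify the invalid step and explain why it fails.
Step 3: By transitivity of !=: a != c

Step 3 incorrectly applies transitivity to the '!=' relation. Transitivity states: if a R b and b R c, then a R c. However, '!=' is not transitive. Counterexample: 3 != 5 and 5 != 3, but 3 = 3 (both equal 3). Transitivity holds for relations like <, <=, =, but not for !=.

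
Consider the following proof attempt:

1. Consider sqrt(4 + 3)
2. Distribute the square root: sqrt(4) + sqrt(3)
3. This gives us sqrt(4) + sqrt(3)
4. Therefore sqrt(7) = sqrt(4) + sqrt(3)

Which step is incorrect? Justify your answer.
Step 2: Distribute the square root: sqrt(4) + sqrt(3)

Step 2 incorrectly 'distributes' the square root over addition. The square root function does not distribute: sqrt(a + b) ≠ sqrt(a) + sqrt(b). In fact, sqrt(4 + 3) = sqrt(7) ≈ 2.6458, while sqrt(4) + sqrt(3) ≈ 3.7321.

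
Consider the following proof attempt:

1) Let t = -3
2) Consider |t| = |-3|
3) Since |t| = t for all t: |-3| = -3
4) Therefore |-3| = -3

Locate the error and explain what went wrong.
Step 3: Since |t| = t for all t: |-3| = -3

Step 3 incorrectly states that |t| = t for all t. The correct definition is |t| = t when t >= 0, and |t| = -t when t < 0. Since -3 < 0, we have |-3| = -(-3) = 3, not -3.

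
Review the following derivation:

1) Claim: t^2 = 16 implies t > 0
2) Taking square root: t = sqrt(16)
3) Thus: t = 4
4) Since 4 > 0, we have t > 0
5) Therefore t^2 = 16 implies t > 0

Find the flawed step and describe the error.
Step 2: Taking square root: t = sqrt(16)

Step 2 takes the square root and assumes the positive root only. The equation t^2 = 16 actually has two solutions: t = 4 and t = -4. The proof silently assumes t > 0 without justification, then uses this assumption to conclude t > 0, which is circular. The counterexample t = -4 shows the claim is false.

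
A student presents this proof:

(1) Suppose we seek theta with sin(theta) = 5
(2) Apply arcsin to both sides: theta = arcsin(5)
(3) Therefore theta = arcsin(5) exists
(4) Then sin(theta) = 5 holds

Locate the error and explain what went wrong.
Step 2: Apply arcsin to both sides: theta = arcsin(5)

Step 2 applies arcsin to 5. However, arcsin(x) is only defined for x in [-1, 1] because sin(theta) can only produce values in that range. Since |5| > 1, arcsin(5) is undefined. There is no angle whose sine equals 5.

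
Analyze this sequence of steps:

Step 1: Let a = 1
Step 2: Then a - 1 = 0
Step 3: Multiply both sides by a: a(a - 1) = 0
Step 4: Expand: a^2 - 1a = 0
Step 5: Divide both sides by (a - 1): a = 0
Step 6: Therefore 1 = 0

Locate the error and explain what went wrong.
Step 5: Divide both sides by (a - 1): a = 0

Step 5 divides both sides by (a - 1). However, since a = 1, we have (a - 1) = 0. Division by zero is undefined, making this step invalid.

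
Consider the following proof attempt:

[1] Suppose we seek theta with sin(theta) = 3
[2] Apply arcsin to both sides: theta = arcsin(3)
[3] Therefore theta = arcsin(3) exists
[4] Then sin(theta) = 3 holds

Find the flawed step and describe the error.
Step 2: Apply arcsin to both sides: theta = arcsin(3)

Step 2 applies arcsin to 3. However, arcsin(x) is only defined for x in [-1, 1] because sin(theta) can only produce values in that range. Since |3| > 1, arcsin(3) is undefined. There is no angle whose sine equals 3.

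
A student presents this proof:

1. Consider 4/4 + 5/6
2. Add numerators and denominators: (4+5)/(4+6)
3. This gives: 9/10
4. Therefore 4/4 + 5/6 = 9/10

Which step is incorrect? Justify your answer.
Step 2: Add numerators and denominators: (4+5)/(4+6)

Step 2 incorrectly adds fractions by separately adding numerators and denominators. This is wrong. The correct method requires a common denominator: 4/4 + 5/6 = (4×6 + 5×4)/(4×6) = 44/24 = 11/6. The method used gives 9/10, which is different.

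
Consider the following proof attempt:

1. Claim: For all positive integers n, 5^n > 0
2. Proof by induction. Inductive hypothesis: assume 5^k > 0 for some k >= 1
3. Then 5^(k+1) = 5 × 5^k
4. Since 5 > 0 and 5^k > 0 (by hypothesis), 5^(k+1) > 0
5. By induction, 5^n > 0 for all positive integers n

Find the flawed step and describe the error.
Step 5: By induction, 5^n > 0 for all positive integers n

Step 5 concludes the proof by induction, but no base case was ever established. A valid induction proof requires: (1) a base case proving 5^1 > 0, and (2) an inductive step showing IF 5^k > 0 THEN 5^(k+1) > 0. Steps 2-4 correctly establish the inductive step, but without the base case the conclusion in step 5 does not follow.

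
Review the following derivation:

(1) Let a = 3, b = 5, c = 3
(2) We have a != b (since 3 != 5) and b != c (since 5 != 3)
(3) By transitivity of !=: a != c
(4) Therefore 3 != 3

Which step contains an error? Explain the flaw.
Step 3: By transitivity of !=: a != c

Step 3 incorrectly applies transitivity to the '!=' relation. Transitivity states: if a R b and b R c, then a R c. However, '!=' is not transitive. Counterexample: 3 != 5 and 5 != 3, but 3 = 3 (both equal 3). Transitivity holds for relations like <, <=, =, but not for !=.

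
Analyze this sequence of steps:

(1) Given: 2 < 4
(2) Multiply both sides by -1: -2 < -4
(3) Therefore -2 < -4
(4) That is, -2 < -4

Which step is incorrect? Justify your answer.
Step 2: Multiply both sides by -1: -2 < -4

Step 2 multiplies both sides by -1 but fails to reverse the inequality sign. When multiplying (or dividing) an inequality by a negative number, the direction must be reversed. Since 2 < 4, we should get -2 > -4, i.e., -2 > -4.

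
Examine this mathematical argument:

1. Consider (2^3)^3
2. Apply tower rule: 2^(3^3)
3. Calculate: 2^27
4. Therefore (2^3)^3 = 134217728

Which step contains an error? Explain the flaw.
Step 2: Apply tower rule: 2^(3^3)

Step 2 incorrectly states that (a^b)^c = a^(b^c). The correct rule is (a^b)^c = a^(b×c). The actual value is (2^3)^3 = 2^9 = 512, not 2^27 = 134217728.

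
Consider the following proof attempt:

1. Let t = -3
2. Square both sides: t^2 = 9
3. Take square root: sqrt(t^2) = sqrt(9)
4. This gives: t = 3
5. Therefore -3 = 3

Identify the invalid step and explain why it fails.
Step 4: This gives: t = 3

Step 4 incorrectly states that sqrt(t^2) = t. The correct identity is sqrt(t^2) = |t|. Since t = -3 < 0, we have sqrt(t^2) = |-3| = 3, not t = -3.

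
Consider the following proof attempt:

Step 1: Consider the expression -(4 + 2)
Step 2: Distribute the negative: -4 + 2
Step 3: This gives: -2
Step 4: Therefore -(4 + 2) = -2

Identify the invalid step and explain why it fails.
Step 2: Distribute the negative: -4 + 2

Step 2 incorrectly distributes the negative sign. The correct distribution is -(4 + 2) = -4 - 2 = -6. The negative must be applied to both terms, not just the first. The error treats -(4 + 2) as -4 + 2, which equals -2 instead of -6.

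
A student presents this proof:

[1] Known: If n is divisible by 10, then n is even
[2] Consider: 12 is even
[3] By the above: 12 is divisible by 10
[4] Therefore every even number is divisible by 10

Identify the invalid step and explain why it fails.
Step 3: By the above: 12 is divisible by 10

Step 3 commits the fallacy of affirming the consequent. The known fact 'divisible by 10 → even' does NOT imply 'even → divisible by 10'. That would be the converse, which is false. For example, 12 is even but 12 ÷ 10 = 1.20, which is not an integer.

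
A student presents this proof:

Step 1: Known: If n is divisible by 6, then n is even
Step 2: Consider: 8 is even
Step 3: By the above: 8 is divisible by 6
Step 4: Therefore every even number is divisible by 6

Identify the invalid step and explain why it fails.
Step 3: By the above: 8 is divisible by 6

Step 3 commits the fallacy of affirming the consequent. The known fact 'divisible by 6 → even' does NOT imply 'even → divisible by 6'. That would be the converse, which is false. For example, 8 is even but 8 ÷ 6 = 1.33, which is not an integer.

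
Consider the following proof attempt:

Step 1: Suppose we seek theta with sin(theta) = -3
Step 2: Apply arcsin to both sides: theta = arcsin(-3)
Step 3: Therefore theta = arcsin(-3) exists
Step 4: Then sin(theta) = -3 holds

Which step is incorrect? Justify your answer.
Step 2: Apply arcsin to both sides: theta = arcsin(-3)

Step 2 applies arcsin to -3. However, arcsin(x) is only defined for x in [-1, 1] because sin(theta) can only produce values in that range. Since |-3| > 1, arcsin(-3) is undefined. There is no angle whose sine equals -3.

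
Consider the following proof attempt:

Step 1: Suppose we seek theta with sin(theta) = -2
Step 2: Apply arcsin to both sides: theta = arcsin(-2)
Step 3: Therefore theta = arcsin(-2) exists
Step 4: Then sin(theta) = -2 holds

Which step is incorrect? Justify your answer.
Step 2: Apply arcsin to both sides: theta = arcsin(-2)

Step 2 applies arcsin to -2. However, arcsin(x) is only defined for x in [-1, 1] because sin(theta) can only produce values in that range. Since |-2| > 1, arcsin(-2) is undefined. There is no angle whose sine equals -2.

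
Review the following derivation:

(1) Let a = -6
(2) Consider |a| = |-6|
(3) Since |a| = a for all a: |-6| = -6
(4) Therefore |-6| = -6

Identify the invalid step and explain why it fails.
Step 3: Since |a| = a for all a: |-6| = -6

Step 3 incorrectly states that |a| = a for all a. The correct definition is |a| = a when a >= 0, and |a| = -a when a < 0. Since -6 < 0, we have |-6| = -(-6) = 6, not -6.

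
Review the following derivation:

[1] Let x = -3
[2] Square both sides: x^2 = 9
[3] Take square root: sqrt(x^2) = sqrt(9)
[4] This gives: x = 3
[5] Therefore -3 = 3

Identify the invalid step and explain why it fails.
Step 4: This gives: x = 3

Step 4 incorrectly states that sqrt(x^2) = x. The correct identity is sqrt(x^2) = |x|. Since x = -3 < 0, we have sqrt(x^2) = |-3| = 3, not x = -3.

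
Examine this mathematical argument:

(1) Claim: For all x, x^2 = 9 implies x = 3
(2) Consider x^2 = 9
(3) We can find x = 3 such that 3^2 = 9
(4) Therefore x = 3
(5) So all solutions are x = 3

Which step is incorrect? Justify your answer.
Step 4: Therefore x = 3

Step 4 incorrectly concludes that x = 3 is the only solution. The proof shows that x = 3 is A solution (existence), but does not show it is the ONLY solution (uniqueness). In fact, x = -3 is also a solution since (-3)^2 = 9. Finding one solution doesn't prove there are no others.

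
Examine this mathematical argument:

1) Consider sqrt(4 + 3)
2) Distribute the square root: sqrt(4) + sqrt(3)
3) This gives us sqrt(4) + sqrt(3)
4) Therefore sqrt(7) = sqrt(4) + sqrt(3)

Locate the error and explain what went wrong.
Step 2: Distribute the square root: sqrt(4) + sqrt(3)

Step 2 incorrectly 'distributes' the square root over addition. The square root function does not distribute: sqrt(a + b) ≠ sqrt(a) + sqrt(b). In fact, sqrt(4 + 3) = sqrt(7) ≈ 2.6458, while sqrt(4) + sqrt(3) ≈ 3.7321.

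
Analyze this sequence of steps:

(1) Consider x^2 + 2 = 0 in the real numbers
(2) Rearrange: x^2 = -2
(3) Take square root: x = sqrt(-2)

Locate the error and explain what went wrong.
Step 3: Take square root: x = sqrt(-2)

Step 3 takes the square root of -2, which is negative. In the real number system, the square root of a negative number is undefined. The equation x^2 + 2 = 0 has no real solutions. Square roots of negative numbers only exist in the complex numbers.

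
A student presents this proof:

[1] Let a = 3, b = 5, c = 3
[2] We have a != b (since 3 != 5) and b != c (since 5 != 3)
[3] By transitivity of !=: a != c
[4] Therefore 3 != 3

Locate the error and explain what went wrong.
Step 3: By transitivity of !=: a != c

Step 3 incorrectly applies transitivity to the '!=' relation. Transitivity states: if a R b and b R c, then a R c. However, '!=' is not transitive. Counterexample: 3 != 5 and 5 != 3, but 3 = 3 (both equal 3). Transitivity holds for relations like <, <=, =, but not for !=.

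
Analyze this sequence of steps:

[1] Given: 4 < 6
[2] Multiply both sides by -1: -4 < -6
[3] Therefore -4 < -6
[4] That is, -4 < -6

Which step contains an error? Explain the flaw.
Step 2: Multiply both sides by -1: -4 < -6

Step 2 multiplies both sides by -1 but fails to reverse the inequality sign. When multiplying (or dividing) an inequality by a negative number, the direction must be reversed. Since 4 < 6, we should get -4 > -6, i.e., -4 > -6.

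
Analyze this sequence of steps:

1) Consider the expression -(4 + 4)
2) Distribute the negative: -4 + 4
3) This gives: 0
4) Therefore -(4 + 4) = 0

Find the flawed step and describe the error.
Step 2: Distribute the negative: -4 + 4

Step 2 incorrectly distributes the negative sign. The correct distribution is -(4 + 4) = -4 - 4 = -8. The negative must be applied to both terms, not just the first. The error treats -(4 + 4) as -4 + 4, which equals 0 instead of -8.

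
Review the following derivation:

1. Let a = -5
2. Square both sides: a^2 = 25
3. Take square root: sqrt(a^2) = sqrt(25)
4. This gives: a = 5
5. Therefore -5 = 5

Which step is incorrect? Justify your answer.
Step 4: This gives: a = 5

Step 4 incorrectly states that sqrt(a^2) = a. The correct identity is sqrt(a^2) = |a|. Since a = -5 < 0, we have sqrt(a^2) = |-5| = 5, not a = -5.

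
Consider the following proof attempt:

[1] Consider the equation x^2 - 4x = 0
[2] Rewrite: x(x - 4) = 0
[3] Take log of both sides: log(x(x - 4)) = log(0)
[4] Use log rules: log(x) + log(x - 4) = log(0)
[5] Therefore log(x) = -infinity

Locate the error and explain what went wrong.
Step 3: Take log of both sides: log(x(x - 4)) = log(0)

Step 3 takes the logarithm of both sides, resulting in log(0) on the right side. The logarithm is only defined for positive numbers; log(0) is undefined (approaches negative infinity). This operation is invalid.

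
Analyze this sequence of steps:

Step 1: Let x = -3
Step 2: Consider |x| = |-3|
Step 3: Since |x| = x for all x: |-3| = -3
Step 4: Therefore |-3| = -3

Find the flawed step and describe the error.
Step 3: Since |x| = x for all x: |-3| = -3

Step 3 incorrectly states that |x| = x for all x. The correct definition is |x| = x when x >= 0, and |x| = -x when x < 0. Since -3 < 0, we have |-3| = -(-3) = 3, not -3.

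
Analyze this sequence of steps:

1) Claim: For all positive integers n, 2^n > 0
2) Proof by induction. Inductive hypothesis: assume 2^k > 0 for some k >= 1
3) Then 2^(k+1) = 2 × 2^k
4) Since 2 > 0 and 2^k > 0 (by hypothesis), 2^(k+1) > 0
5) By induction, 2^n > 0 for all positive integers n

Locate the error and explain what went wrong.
Step 5: By induction, 2^n > 0 for all positive integers n

Step 5 concludes the proof by induction, but no base case was ever established. A valid induction proof requires: (1) a base case proving 2^1 > 0, and (2) an inductive step showing IF 2^k > 0 THEN 2^(k+1) > 0. Steps 2-4 correctly establish the inductive step, but without the base case the conclusion in step 5 does not follow.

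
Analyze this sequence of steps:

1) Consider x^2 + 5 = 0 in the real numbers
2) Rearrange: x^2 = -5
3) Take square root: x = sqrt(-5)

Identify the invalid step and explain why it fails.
Step 3: Take square root: x = sqrt(-5)

Step 3 takes the square root of -5, which is negative. In the real number system, the square root of a negative number is undefined. The equation x^2 + 5 = 0 has no real solutions. Square roots of negative numbers only exist in the complex numbers.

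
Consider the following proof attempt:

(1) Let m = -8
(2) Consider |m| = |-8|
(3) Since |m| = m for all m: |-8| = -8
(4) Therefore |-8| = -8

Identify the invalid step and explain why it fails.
Step 3: Since |m| = m for all m: |-8| = -8

Step 3 incorrectly states that |m| = m for all m. The correct definition is |m| = m when m >= 0, and |m| = -m when m < 0. Since -8 < 0, we have |-8| = -(-8) = 8, not -8.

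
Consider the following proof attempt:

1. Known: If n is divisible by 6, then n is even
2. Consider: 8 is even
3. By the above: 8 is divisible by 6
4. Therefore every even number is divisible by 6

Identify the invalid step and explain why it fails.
Step 3: By the above: 8 is divisible by 6

Step 3 commits the fallacy of affirming the consequent. The known fact 'divisible by 6 → even' does NOT imply 'even → divisible by 6'. That would be the converse, which is false. For example, 8 is even but 8 ÷ 6 = 1.33, which is not an integer.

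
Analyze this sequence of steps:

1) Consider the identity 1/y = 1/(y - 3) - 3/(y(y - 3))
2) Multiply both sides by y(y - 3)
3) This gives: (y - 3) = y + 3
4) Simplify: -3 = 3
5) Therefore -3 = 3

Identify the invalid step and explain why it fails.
Step 3: This gives: (y - 3) = y + 3

Step 3 makes a sign error when clearing denominators. Multiplying -3/(y(y - 3)) by y(y - 3) gives -3, not +3. The correct result is (y - 3) = y - 3, which is trivially true, not (y - 3) = y + 3. (Step 1 is a valid identity: 1/(y - 3) - 3/(y(y - 3)) = (y - 3)/(y(y - 3)) = 1/y.)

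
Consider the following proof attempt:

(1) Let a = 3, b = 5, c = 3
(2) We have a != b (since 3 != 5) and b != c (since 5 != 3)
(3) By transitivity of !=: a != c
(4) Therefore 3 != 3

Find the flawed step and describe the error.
Step 3: By transitivity of !=: a != c

Step 3 incorrectly applies transitivity to the '!=' relation. Transitivity states: if a R b and b R c, then a R c. However, '!=' is not transitive. Counterexample: 3 != 5 and 5 != 3, but 3 = 3 (both equal 3). Transitivity holds for relations like <, <=, =, but not for !=.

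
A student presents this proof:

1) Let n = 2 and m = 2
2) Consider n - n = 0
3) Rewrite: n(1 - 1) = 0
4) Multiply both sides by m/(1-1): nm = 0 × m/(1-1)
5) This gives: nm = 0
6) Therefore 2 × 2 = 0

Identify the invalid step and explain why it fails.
Step 4: Multiply both sides by m/(1-1): nm = 0 × m/(1-1)

Step 4 multiplies both sides by m/(1-1). However, 1-1 = 0, so this is multiplication by m/0, which is undefined. We cannot multiply by an undefined expression.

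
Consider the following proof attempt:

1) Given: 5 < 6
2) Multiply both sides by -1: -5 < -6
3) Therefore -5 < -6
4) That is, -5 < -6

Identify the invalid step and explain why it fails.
Step 2: Multiply both sides by -1: -5 < -6

Step 2 multiplies both sides by -1 but fails to reverse the inequality sign. When multiplying (or dividing) an inequality by a negative number, the direction must be reversed. Since 5 < 6, we should get -5 > -6, i.e., -5 > -6.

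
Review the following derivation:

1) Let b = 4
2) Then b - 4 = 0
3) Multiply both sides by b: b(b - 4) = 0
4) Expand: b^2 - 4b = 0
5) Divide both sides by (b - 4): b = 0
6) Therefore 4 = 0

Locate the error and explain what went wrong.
Step 5: Divide both sides by (b - 4): b = 0

Step 5 divides both sides by (b - 4). However, since b = 4, we have (b - 4) = 0. Division by zero is undefined, making this step invalid.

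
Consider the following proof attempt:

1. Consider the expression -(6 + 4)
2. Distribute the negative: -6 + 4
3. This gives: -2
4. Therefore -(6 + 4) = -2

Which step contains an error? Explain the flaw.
Step 2: Distribute the negative: -6 + 4

Step 2 incorrectly distributes the negative sign. The correct distribution is -(6 + 4) = -6 - 4 = -10. The negative must be applied to both terms, not just the first. The error treats -(6 + 4) as -6 + 4, which equals -2 instead of -10.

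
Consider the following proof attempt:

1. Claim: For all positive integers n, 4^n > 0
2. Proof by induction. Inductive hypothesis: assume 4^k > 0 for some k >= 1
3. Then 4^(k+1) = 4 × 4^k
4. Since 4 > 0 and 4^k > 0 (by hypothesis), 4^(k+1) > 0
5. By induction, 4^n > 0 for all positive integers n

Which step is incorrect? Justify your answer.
Step 5: By induction, 4^n > 0 for all positive integers n

Step 5 concludes the proof by induction, but no base case was ever established. A valid induction proof requires: (1) a base case proving 4^1 > 0, and (2) an inductive step showing IF 4^k > 0 THEN 4^(k+1) > 0. Steps 2-4 correctly establish the inductive step, but without the base case the conclusion in step 5 does not follow.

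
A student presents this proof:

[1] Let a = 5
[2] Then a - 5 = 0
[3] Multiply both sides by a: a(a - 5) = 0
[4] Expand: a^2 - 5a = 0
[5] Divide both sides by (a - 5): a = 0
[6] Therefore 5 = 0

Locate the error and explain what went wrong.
Step 5: Divide both sides by (a - 5): a = 0

Step 5 divides both sides by (a - 5). However, since a = 5, we have (a - 5) = 0. Division by zero is undefined, making this step invalid.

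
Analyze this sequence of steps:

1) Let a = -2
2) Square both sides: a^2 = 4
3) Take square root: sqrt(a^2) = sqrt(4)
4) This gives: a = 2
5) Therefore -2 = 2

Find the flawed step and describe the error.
Step 4: This gives: a = 2

Step 4 incorrectly states that sqrt(a^2) = a. The correct identity is sqrt(a^2) = |a|. Since a = -2 < 0, we have sqrt(a^2) = |-2| = 2, not a = -2.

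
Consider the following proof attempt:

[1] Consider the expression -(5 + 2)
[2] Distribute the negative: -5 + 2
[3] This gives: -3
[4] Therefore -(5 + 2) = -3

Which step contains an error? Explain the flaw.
Step 2: Distribute the negative: -5 + 2

Step 2 incorrectly distributes the negative sign. The correct distribution is -(5 + 2) = -5 - 2 = -7. The negative must be applied to both terms, not just the first. The error treats -(5 + 2) as -5 + 2, which equals -3 instead of -7.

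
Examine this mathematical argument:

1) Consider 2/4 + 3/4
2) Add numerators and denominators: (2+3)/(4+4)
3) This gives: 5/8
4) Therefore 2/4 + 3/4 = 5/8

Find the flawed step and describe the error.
Step 2: Add numerators and denominators: (2+3)/(4+4)

Step 2 incorrectly adds fractions by separately adding numerators and denominators. This is wrong. The correct method requires a common denominator: 2/4 + 3/4 = (2×4 + 3×4)/(4×4) = 20/16 = 5/4. The method used gives 5/8, which is different.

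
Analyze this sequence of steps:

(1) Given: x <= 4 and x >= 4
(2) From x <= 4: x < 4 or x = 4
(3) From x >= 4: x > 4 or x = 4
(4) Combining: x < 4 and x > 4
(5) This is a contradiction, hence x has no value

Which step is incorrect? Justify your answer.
Step 4: Combining: x < 4 and x > 4

Step 4 incorrectly combines the conditions. From x <= 4 and x >= 4, the intersection is x = 4. The error treats the 'or' cases as 'and' requirements. The correct conclusion is that x = 4 is the unique solution, not that no solution exists.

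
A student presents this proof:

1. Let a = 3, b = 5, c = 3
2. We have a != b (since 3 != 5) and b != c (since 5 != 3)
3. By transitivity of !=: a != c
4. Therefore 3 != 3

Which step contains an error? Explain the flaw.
Step 3: By transitivity of !=: a != c

Step 3 incorrectly applies transitivity to the '!=' relation. Transitivity states: if a R b and b R c, then a R c. However, '!=' is not transitive. Counterexample: 3 != 5 and 5 != 3, but 3 = 3 (both equal 3). Transitivity holds for relations like <, <=, =, but not for !=.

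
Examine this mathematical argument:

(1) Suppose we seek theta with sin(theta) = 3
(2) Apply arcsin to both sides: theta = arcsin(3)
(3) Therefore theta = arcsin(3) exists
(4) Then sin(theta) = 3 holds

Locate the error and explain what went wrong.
Step 2: Apply arcsin to both sides: theta = arcsin(3)

Step 2 applies arcsin to 3. However, arcsin(x) is only defined for x in [-1, 1] because sin(theta) can only produce values in that range. Since |3| > 1, arcsin(3) is undefined. There is no angle whose sine equals 3.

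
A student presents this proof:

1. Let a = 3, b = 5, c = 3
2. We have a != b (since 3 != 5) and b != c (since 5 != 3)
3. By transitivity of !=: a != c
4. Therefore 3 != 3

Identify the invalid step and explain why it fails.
Step 3: By transitivity of !=: a != c

Step 3 incorrectly applies transitivity to the '!=' relation. Transitivity states: if a R b and b R c, then a R c. However, '!=' is not transitive. Counterexample: 3 != 5 and 5 != 3, but 3 = 3 (both equal 3). Transitivity holds for relations like <, <=, =, but not for !=.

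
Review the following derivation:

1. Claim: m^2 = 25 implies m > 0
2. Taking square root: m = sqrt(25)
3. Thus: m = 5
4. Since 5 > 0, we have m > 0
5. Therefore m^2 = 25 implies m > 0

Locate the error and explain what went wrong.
Step 2: Taking square root: m = sqrt(25)

Step 2 takes the square root and assumes the positive root only. The equation m^2 = 25 actually has two solutions: m = 5 and m = -5. The proof silently assumes m > 0 without justification, then uses this assumption to conclude m > 0, which is circular. The counterexample m = -5 shows the claim is false.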